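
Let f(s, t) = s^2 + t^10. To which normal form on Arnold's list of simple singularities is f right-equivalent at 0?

A9

The Hessian of f at 0 has rank 1. Corank 1: A-series; mu = 9 gives A_9.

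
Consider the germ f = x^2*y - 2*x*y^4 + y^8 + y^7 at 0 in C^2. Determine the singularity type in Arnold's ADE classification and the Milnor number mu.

Type D_9, Milnor number mu = 9.

The Hessian of f at 0 has rank 0. Corank 2; j^3 = x^2*y has shape L^2 M (L != M), so D-series; mu = 9 gives D_9.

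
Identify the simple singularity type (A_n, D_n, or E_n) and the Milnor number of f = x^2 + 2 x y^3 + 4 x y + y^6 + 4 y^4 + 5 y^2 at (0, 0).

The Hessian of f at 0 has rank 2. Corank 0: nondegenerate Morse point, so A_1.

Type A_{1}, Milnor number mu = 1.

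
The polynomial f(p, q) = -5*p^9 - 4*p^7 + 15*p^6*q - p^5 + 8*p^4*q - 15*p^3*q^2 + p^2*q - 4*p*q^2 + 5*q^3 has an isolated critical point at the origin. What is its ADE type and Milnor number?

Type D4, Milnor number mu = 4.

The Hessian of f at 0 has rank 0. Corank 2; j^3 = q*(p^2 - 4*p*q + 5*q^2) splits into three distinct lines over C (the quadratic factor has nonzero discriminant), so D_4.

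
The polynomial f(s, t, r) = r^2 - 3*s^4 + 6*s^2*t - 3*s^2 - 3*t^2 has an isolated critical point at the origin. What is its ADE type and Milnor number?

Type A_{1}, Milnor number mu = 1.

The Hessian of f at 0 has rank 3. Corank 0: nondegenerate Morse point, so A_1.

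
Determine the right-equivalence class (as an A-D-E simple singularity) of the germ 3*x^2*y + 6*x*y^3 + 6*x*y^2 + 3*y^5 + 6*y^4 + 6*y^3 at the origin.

D_{4}

The Hessian of f at 0 is [[0, 0], [0, 0]] with rank 0, so corank 2. A Groebner basis of the Jacobian ideal J(f) in C{x,y} is {y^3, x^2 + 2*y^2, x*y + y^2}; counting standard monomials gives mu = 4. Corank 2; j^3 = 3*y*(x^2 + 2*x*y + 2*y^2) splits into three distinct lines over C (the quadratic factor has nonzero discriminant), so D_4.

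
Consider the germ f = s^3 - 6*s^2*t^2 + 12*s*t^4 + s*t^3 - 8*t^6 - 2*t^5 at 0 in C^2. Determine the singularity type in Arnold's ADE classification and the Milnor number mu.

The Hessian of f at 0 has rank 0. Corank 2; j^3 = s^3 is a perfect cube, so E-series; the 4-jet and mu = 7 give E_7.

Type E_7, Milnor number mu = 7.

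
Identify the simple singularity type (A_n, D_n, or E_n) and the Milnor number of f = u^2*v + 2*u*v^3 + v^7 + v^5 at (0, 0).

Type D8, Milnor number mu = 8.

The Hessian of f at 0 is [[0, 0], [0, 0]] with rank 0, so corank 2. A Groebner basis of the Jacobian ideal J(f) in C{u,v} is {u^2*v^2 + u^2/7 + u*v^2/7, u^3 - u^2/7 - u*v^2/7, u*v + v^3}; counting standard monomials gives mu = 8. Corank 2; j^3 = u^2*v has shape L^2 M (L != M), so D-series; mu = 8 gives D_8.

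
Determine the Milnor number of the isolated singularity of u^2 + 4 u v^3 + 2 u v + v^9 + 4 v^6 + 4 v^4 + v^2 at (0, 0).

8

The Hessian of f at 0 has rank 1. Corank 1: A-series; mu = 8 gives A_8.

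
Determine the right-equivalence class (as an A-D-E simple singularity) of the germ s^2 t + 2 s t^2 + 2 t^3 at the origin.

The Hessian of f at 0 has rank 0. Corank 2; j^3 = t*(s^2 + 2*s*t + 2*t^2) splits into three distinct lines over C (the quadratic factor has nonzero discriminant), so D_4.

D_4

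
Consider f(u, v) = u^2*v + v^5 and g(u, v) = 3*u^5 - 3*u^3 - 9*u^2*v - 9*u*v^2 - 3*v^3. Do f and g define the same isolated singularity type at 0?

No.

The Hessian of f at 0 has rank 0. Corank 2; j^3 = u^2*v has shape L^2 M (L != M), so D-series; mu = 6 gives D_6. The Hessian of g at 0 has rank 0. Corank 2; j^3 = -3*(u + v)^3 is a perfect cube, so E-series; the 5-jet and mu = 8 give E_8. f is D_6 but g is E_8, hence not right-equivalent.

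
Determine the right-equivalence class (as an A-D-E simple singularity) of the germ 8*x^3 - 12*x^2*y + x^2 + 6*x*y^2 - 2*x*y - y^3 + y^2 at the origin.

A_2

The Hessian of f at 0 has rank 1. Corank 1: A-series; mu = 2 gives A_2.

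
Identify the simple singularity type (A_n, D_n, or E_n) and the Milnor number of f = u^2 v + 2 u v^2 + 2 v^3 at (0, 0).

The Hessian of f at 0 has rank 0. Corank 2; j^3 = v*(u^2 + 2*u*v + 2*v^2) splits into three distinct lines over C (the quadratic factor has nonzero discriminant), so D_4.

Type D_{4}, Milnor number mu = 4.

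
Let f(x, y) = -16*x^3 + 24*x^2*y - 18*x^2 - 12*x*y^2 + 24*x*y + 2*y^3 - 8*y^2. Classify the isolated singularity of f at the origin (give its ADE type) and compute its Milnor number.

Type A2, Milnor number mu = 2.

The Hessian of f at 0 has rank 1. Corank 1: A-series; mu = 2 gives A_2.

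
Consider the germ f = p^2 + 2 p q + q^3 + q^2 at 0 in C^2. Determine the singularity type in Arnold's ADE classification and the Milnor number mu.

Type A_2, Milnor number mu = 2.

The Hessian of f at 0 is [[2, 2], [2, 2]] with rank 1, so corank 1. A Groebner basis of the Jacobian ideal J(f) in C{p,q} is {q^2, p + q}; counting standard monomials gives mu = 2. Corank 1: A-series; mu = 2 gives A_2.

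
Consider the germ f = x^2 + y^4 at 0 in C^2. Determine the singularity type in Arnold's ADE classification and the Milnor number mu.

Type A_{3}, Milnor number mu = 3.

The Hessian of f at 0 has rank 1. Corank 1: A-series; mu = 3 gives A_3.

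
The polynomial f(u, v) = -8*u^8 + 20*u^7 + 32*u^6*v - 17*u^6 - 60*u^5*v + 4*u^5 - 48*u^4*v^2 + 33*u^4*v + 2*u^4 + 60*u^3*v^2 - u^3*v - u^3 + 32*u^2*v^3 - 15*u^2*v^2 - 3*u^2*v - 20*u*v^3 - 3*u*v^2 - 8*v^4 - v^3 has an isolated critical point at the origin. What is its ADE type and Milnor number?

Type E7, Milnor number mu = 7.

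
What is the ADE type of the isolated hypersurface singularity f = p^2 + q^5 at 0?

The Hessian of f at 0 has rank 1. Corank 1: A-series; mu = 4 gives A_4.

A4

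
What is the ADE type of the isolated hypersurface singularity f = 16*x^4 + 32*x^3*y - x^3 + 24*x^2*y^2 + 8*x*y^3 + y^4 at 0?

E6

The Hessian of f at 0 has rank 0. Corank 2; j^3 = -x^3 is a perfect cube, so E-series; the 4-jet and mu = 6 give E_6.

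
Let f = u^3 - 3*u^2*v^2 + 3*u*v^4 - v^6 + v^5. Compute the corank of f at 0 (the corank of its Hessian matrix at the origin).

2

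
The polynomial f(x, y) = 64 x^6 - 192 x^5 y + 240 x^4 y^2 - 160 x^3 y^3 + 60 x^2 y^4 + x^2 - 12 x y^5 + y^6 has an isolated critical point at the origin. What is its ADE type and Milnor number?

Type A_5, Milnor number mu = 5.

The Hessian of f at 0 is [[2, 0], [0, 0]] with rank 1, so corank 1. A Groebner basis of the Jacobian ideal J(f) in C{x,y} is {y^5, x}; counting standard monomials gives mu = 5. Corank 1: A-series; mu = 5 gives A_5.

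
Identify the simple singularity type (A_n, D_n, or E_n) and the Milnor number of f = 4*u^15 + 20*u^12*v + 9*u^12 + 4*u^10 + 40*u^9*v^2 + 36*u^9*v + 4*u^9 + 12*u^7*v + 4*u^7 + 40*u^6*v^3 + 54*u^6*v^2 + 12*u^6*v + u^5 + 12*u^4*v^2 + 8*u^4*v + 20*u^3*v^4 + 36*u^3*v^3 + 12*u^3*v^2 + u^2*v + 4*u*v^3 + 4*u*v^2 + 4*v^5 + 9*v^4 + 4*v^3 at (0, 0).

Type D_{5}, Milnor number mu = 5.

The Hessian of f at 0 is [[0, 0], [0, 0]] with rank 0, so corank 2. A Groebner basis of the Jacobian ideal J(f) in C{u,v} is {u*v^2 - u*v - 2*v^2, u*v/2 + v^3 + v^2, u^2 + 2*u*v}; counting standard monomials gives mu = 5. Corank 2; j^3 = v*(u + 2*v)^2 has shape L^2 M (L != M), so D-series; mu = 5 gives D_5.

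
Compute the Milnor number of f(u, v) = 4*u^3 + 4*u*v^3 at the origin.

7

The Hessian of f at 0 has rank 0. Corank 2; j^3 = 4*u^3 is a perfect cube, so E-series; the 4-jet and mu = 7 give E_7.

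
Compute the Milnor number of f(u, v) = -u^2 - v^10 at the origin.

The Hessian of f at 0 has rank 1. Corank 1: A-series; mu = 9 gives A_9.

9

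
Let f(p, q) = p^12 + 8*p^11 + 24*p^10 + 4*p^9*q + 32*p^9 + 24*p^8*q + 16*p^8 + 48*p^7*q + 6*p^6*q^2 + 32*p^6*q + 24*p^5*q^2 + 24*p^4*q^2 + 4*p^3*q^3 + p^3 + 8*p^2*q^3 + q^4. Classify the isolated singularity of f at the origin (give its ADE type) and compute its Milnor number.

Type E_{6}, Milnor number mu = 6.

The Hessian of f at 0 has rank 0. Corank 2; j^3 = p^3 is a perfect cube, so E-series; the 4-jet and mu = 6 give E_6.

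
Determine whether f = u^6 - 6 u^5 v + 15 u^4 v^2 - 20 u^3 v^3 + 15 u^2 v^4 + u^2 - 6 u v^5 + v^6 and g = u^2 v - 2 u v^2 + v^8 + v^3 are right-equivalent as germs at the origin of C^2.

The Hessian of f at 0 has rank 1. Corank 1: A-series; mu = 5 gives A_5. The Hessian of g at 0 has rank 0. Corank 2; j^3 = v*(u - v)^2 has shape L^2 M (L != M), so D-series; mu = 9 gives D_9. f is A_5 but g is D_9, hence not right-equivalent.

No.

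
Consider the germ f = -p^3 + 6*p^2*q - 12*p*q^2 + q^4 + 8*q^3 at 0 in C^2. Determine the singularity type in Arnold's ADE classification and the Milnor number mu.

Type E_6, Milnor number mu = 6.

The Hessian of f at 0 is [[0, 0], [0, 0]] with rank 0, so corank 2. A Groebner basis of the Jacobian ideal J(f) in C{p,q} is {q^3, p^2 - 4*p*q + 4*q^2}; counting standard monomials gives mu = 6. Corank 2; j^3 = -(p - 2*q)^3 is a perfect cube, so E-series; the 4-jet and mu = 6 give E_6.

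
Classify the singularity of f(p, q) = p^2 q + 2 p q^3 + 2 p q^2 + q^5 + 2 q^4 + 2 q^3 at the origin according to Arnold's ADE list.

The Hessian of f at 0 has rank 0. Corank 2; j^3 = q*(p^2 + 2*p*q + 2*q^2) splits into three distinct lines over C (the quadratic factor has nonzero discriminant), so D_4.

D4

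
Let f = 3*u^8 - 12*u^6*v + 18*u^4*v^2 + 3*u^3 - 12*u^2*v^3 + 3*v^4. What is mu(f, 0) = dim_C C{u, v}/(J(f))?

The Hessian of f at 0 is [[0, 0], [0, 0]] with rank 0, so corank 2. A Groebner basis of the Jacobian ideal J(f) in C{u,v} is {v^3, u^2}; counting standard monomials gives mu = 6. Corank 2; j^3 = 3*u^3 is a perfect cube, so E-series; the 4-jet and mu = 6 give E_6.

6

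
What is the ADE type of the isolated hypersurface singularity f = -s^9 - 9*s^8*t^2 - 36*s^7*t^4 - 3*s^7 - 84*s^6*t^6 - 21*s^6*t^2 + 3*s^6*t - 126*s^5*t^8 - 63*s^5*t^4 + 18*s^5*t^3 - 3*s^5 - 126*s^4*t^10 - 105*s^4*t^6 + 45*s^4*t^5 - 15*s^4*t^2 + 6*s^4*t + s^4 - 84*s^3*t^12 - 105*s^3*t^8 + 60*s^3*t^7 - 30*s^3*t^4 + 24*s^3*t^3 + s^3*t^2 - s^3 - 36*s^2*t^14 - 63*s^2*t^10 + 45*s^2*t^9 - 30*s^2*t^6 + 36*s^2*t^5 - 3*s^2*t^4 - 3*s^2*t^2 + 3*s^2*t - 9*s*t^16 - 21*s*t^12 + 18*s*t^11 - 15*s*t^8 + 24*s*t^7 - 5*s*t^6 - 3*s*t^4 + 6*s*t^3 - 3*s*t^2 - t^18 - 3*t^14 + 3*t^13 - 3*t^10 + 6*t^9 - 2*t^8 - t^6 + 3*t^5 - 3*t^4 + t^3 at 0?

The Hessian of f at 0 has rank 0. Corank 2; j^3 = -(s - t)^3 is a perfect cube, so E-series; the 4-jet and mu = 6 give E_6.

E_6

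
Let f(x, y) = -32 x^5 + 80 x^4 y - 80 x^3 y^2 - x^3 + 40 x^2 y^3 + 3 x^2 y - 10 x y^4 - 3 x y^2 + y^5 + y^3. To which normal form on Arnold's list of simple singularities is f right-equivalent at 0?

E8

The Hessian of f at 0 has rank 0. Corank 2; j^3 = -(x - y)^3 is a perfect cube, so E-series; the 5-jet and mu = 8 give E_8.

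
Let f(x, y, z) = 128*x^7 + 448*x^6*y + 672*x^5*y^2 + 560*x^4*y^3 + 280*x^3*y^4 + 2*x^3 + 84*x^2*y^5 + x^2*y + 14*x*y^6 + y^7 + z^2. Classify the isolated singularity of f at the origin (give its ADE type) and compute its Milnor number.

Type D_{8}, Milnor number mu = 8.

The Hessian of f at 0 has rank 1. Corank 2; j^3 = x^2*(2*x + y) has shape L^2 M (L != M), so D-series; mu = 8 gives D_8.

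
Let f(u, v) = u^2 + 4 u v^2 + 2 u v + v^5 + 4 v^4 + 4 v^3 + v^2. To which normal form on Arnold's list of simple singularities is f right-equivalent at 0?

A_4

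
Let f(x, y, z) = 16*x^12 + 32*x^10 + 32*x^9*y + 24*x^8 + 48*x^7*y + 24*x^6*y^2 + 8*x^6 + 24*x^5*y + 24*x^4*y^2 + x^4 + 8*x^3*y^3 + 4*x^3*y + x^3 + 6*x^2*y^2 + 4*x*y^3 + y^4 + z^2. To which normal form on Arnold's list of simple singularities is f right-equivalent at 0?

The Hessian of f at 0 has rank 1. Corank 2; j^3 = x^3 is a perfect cube, so E-series; the 4-jet and mu = 6 give E_6.

E6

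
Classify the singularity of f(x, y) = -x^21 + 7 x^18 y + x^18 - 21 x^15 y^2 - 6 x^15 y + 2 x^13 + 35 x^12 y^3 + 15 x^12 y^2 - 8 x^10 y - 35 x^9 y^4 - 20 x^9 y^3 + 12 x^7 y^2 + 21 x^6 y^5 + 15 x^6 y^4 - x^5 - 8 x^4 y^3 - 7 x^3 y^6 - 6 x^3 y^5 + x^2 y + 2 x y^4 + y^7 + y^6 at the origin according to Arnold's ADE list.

D7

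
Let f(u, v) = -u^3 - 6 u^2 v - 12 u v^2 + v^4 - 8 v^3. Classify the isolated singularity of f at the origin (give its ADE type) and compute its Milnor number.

Type E_{6}, Milnor number mu = 6.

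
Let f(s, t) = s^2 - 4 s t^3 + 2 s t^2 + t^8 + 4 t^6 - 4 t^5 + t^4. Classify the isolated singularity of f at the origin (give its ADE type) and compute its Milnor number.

The Hessian of f at 0 has rank 1. Corank 1: A-series; mu = 7 gives A_7.

Type A_{7}, Milnor number mu = 7.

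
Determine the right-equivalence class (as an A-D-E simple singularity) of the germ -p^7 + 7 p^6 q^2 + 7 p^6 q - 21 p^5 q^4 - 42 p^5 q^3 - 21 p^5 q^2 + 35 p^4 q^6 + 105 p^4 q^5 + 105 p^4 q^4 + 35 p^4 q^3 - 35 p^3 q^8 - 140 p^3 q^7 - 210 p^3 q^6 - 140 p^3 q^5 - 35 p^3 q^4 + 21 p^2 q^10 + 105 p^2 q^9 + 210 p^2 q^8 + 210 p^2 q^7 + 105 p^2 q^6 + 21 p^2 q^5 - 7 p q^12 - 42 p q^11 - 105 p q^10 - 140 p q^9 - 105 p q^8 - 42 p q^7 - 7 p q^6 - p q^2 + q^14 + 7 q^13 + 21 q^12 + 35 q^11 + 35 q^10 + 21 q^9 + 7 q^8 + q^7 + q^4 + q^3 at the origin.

D_8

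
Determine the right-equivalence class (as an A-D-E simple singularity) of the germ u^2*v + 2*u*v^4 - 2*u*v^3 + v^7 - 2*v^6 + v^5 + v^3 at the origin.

The Hessian of f at 0 is [[0, 0], [0, 0]] with rank 0, so corank 2. A Groebner basis of the Jacobian ideal J(f) in C{u,v} is {v^3, u^2 + 3*v^2, u*v}; counting standard monomials gives mu = 4. Corank 2; j^3 = v*(u^2 + v^2) splits into three distinct lines over C (the quadratic factor has nonzero discriminant), so D_4.

D_4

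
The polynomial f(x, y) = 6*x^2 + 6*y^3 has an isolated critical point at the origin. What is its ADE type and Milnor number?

The Hessian of f at 0 is [[12, 0], [0, 0]] with rank 1, so corank 1. A Groebner basis of the Jacobian ideal J(f) in C{x,y} is {y^2, x}; counting standard monomials gives mu = 2. Corank 1: A-series; mu = 2 gives A_2.

Type A2, Milnor number mu = 2.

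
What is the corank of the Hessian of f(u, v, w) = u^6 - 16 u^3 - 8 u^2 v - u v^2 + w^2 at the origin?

2

Hessian at 0 has rank 1.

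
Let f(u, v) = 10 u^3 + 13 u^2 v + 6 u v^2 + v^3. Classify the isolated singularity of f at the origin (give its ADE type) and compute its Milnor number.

Type D_4, Milnor number mu = 4.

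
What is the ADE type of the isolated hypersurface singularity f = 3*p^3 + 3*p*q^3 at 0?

E_{7}

The Hessian of f at 0 is [[0, 0], [0, 0]] with rank 0, so corank 2. A Groebner basis of the Jacobian ideal J(f) in C{p,q} is {p^3, p*q^2, 3*p^2 + q^3}; counting standard monomials gives mu = 7. Corank 2; j^3 = 3*p^3 is a perfect cube, so E-series; the 4-jet and mu = 7 give E_7.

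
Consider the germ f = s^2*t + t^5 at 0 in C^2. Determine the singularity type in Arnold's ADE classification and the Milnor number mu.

Type D_6, Milnor number mu = 6.

The Hessian of f at 0 is [[0, 0], [0, 0]] with rank 0, so corank 2. A Groebner basis of the Jacobian ideal J(f) in C{s,t} is {s^2/5 + t^4, s^3, s*t}; counting standard monomials gives mu = 6. Corank 2; j^3 = s^2*t has shape L^2 M (L != M), so D-series; mu = 6 gives D_6.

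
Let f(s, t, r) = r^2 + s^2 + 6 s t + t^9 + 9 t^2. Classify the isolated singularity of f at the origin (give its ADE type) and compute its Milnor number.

Type A_8, Milnor number mu = 8.

The Hessian of f at 0 is [[2, 6, 0], [6, 18, 0], [0, 0, 2]] with rank 2, so corank 1. A Groebner basis of the Jacobian ideal J(f) in C{s,t,r} is {t^8, s + 3*t, r}; counting standard monomials gives mu = 8. Corank 1: A-series; mu = 8 gives A_8.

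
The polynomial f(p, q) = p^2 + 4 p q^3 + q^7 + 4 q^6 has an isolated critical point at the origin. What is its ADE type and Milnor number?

Type A_{6}, Milnor number mu = 6.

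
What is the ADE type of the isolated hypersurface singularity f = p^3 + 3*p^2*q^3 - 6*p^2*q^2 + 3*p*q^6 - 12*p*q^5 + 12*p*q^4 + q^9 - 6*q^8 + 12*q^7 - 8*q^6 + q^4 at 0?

The Hessian of f at 0 has rank 0. Corank 2; j^3 = p^3 is a perfect cube, so E-series; the 4-jet and mu = 6 give E_6.

E_6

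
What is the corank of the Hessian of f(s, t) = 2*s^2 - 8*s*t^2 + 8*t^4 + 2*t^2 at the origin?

0

Hessian at 0 has rank 2.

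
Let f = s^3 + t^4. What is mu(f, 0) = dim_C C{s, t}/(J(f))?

6

The Hessian of f at 0 has rank 0. Corank 2; j^3 = s^3 is a perfect cube, so E-series; the 4-jet and mu = 6 give E_6.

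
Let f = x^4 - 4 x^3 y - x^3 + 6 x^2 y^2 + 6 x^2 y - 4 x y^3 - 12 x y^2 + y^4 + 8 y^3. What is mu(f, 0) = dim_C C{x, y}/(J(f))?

6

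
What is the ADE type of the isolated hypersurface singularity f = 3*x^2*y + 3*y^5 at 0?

The Hessian of f at 0 is [[0, 0], [0, 0]] with rank 0, so corank 2. A Groebner basis of the Jacobian ideal J(f) in C{x,y} is {x^2/5 + y^4, x^3, x*y}; counting standard monomials gives mu = 6. Corank 2; j^3 = 3*x^2*y has shape L^2 M (L != M), so D-series; mu = 6 gives D_6.

D6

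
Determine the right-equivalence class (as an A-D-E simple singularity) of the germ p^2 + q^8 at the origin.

The Hessian of f at 0 has rank 1. Corank 1: A-series; mu = 7 gives A_7.

A7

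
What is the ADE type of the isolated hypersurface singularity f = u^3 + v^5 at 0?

E_{8}

The Hessian of f at 0 has rank 0. Corank 2; j^3 = u^3 is a perfect cube, so E-series; the 5-jet and mu = 8 give E_8.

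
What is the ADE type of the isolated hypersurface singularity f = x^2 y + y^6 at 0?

The Hessian of f at 0 has rank 0. Corank 2; j^3 = x^2*y has shape L^2 M (L != M), so D-series; mu = 7 gives D_7.

D_{7}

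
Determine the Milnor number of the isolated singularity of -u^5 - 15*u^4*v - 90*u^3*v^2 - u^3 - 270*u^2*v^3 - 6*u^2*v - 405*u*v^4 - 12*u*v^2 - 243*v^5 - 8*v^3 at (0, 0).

8

The Hessian of f at 0 has rank 0. Corank 2; j^3 = -(u + 2*v)^3 is a perfect cube, so E-series; the 5-jet and mu = 8 give E_8.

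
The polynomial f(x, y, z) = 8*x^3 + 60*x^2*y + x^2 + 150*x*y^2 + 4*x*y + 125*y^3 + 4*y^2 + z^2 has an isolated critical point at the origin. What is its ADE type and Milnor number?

The Hessian of f at 0 has rank 2. Corank 1: A-series; mu = 2 gives A_2.

Type A2, Milnor number mu = 2.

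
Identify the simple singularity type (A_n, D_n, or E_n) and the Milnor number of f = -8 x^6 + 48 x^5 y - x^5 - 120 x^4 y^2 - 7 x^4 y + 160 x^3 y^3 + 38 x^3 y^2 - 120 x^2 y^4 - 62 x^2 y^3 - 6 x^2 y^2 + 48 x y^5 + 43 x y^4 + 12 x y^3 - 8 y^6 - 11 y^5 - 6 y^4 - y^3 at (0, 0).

The Hessian of f at 0 has rank 0. Corank 2; j^3 = -y^3 is a perfect cube, so E-series; the 5-jet and mu = 8 give E_8.

Type E_8, Milnor number mu = 8.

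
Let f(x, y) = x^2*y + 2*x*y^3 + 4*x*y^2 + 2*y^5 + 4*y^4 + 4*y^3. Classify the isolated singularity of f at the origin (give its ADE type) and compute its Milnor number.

Type D_6, Milnor number mu = 6.

The Hessian of f at 0 has rank 0. Corank 2; j^3 = y*(x + 2*y)^2 has shape L^2 M (L != M), so D-series; mu = 6 gives D_6.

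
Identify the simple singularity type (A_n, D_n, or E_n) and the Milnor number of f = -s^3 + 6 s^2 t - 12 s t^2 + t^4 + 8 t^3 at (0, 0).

Type E_{6}, Milnor number mu = 6.

The Hessian of f at 0 has rank 0. Corank 2; j^3 = -(s - 2*t)^3 is a perfect cube, so E-series; the 4-jet and mu = 6 give E_6.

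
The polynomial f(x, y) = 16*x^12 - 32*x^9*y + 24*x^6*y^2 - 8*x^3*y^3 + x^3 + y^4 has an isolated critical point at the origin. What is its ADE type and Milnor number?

Type E_6, Milnor number mu = 6.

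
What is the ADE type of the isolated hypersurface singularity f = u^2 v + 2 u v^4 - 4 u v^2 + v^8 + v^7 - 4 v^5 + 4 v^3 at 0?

The Hessian of f at 0 is [[0, 0], [0, 0]] with rank 0, so corank 2. A Groebner basis of the Jacobian ideal J(f) in C{u,v} is {u^2*v^2 + 32*u^2*v + 4*u^2 - 128*u*v^2 - 12*u*v + 128*v^3 + 8*v^2, 8*u^2*v + u^2 + u*v^3 - 32*u*v^2 - 2*u*v + 32*v^3, u*v + v^4 - 2*v^2, u^3 - 6*u^2*v + 12*u*v^2 - 8*v^3}; counting standard monomials gives mu = 9. Corank 2; j^3 = v*(u - 2*v)^2 has shape L^2 M (L != M), so D-series; mu = 9 gives D_9.

D_9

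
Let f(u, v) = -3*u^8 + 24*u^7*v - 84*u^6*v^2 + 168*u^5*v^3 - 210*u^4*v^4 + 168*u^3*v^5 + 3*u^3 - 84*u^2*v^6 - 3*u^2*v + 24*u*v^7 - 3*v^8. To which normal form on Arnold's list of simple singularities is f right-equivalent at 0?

The Hessian of f at 0 has rank 0. Corank 2; j^3 = 3*u^2*(u - v) has shape L^2 M (L != M), so D-series; mu = 9 gives D_9.

D_{9}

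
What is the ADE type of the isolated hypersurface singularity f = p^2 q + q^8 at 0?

D_{9}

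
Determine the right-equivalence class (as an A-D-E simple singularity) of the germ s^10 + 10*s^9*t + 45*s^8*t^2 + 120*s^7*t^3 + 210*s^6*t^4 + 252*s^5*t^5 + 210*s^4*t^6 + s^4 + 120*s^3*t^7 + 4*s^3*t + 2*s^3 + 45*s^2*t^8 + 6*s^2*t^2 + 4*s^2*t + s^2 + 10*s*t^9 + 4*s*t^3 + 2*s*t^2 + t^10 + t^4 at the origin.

A_9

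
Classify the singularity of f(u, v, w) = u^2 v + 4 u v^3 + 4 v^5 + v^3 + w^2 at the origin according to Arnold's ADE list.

D_{4}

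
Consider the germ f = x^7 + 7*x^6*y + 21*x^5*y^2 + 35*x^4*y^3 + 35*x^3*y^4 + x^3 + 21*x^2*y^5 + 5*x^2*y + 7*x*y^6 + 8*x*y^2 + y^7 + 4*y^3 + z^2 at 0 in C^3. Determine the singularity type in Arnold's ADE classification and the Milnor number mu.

Type D_8, Milnor number mu = 8.

The Hessian of f at 0 has rank 1. Corank 2; j^3 = (x + y)*(x + 2*y)^2 has shape L^2 M (L != M), so D-series; mu = 8 gives D_8.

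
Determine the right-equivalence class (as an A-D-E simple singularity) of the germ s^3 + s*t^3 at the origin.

The Hessian of f at 0 has rank 0. Corank 2; j^3 = s^3 is a perfect cube, so E-series; the 4-jet and mu = 7 give E_7.

E7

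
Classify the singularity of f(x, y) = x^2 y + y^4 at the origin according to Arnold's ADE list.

The Hessian of f at 0 is [[0, 0], [0, 0]] with rank 0, so corank 2. A Groebner basis of the Jacobian ideal J(f) in C{x,y} is {x^3, x^2/4 + y^3, x*y}; counting standard monomials gives mu = 5. Corank 2; j^3 = x^2*y has shape L^2 M (L != M), so D-series; mu = 5 gives D_5.

D_5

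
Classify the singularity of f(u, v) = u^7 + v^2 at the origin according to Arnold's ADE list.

The Hessian of f at 0 has rank 1. Corank 1: A-series; mu = 6 gives A_6.

A6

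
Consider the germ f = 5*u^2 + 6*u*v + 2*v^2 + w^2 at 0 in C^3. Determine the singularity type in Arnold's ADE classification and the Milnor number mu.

Type A1, Milnor number mu = 1.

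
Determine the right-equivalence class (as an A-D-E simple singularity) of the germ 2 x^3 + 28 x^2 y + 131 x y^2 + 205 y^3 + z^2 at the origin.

The Hessian of f at 0 has rank 1. Corank 2; j^3 = (x + 5*y)*(2*x^2 + 18*x*y + 41*y^2) splits into three distinct lines over C (the quadratic factor has nonzero discriminant), so D_4.

D_{4}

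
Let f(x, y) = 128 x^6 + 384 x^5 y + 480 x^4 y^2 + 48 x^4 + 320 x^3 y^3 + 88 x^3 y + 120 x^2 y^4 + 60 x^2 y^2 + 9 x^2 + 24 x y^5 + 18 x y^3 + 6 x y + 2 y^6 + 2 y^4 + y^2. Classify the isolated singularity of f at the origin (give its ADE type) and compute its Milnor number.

Type A_{5}, Milnor number mu = 5.

The Hessian of f at 0 has rank 1. Corank 1: A-series; mu = 5 gives A_5.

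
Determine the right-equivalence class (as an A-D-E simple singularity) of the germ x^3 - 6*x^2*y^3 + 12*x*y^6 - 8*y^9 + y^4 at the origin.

The Hessian of f at 0 has rank 0. Corank 2; j^3 = x^3 is a perfect cube, so E-series; the 4-jet and mu = 6 give E_6.

E_6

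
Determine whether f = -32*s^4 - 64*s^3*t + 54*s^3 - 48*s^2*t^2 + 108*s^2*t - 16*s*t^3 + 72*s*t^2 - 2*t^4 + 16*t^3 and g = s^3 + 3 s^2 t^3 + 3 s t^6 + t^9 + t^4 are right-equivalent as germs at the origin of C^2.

The Hessian of f at 0 has rank 0. Corank 2; j^3 = 2*(3*s + 2*t)^3 is a perfect cube, so E-series; the 4-jet and mu = 6 give E_6. The Hessian of g at 0 has rank 0. Corank 2; j^3 = s^3 is a perfect cube, so E-series; the 4-jet and mu = 6 give E_6. Both have type E_6, hence right-equivalent.

Yes.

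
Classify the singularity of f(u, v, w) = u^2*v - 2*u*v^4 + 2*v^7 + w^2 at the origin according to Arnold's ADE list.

The Hessian of f at 0 has rank 1. Corank 2; j^3 = u^2*v has shape L^2 M (L != M), so D-series; mu = 8 gives D_8.

D_8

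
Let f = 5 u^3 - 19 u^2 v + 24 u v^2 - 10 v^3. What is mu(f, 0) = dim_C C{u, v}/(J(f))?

4

The Hessian of f at 0 is [[0, 0], [0, 0]] with rank 0, so corank 2. A Groebner basis of the Jacobian ideal J(f) in C{u,v} is {v^3, u^2 - 6*v^2, u*v - 3*v^2}; counting standard monomials gives mu = 4. Corank 2; j^3 = (u - v)*(5*u^2 - 14*u*v + 10*v^2) splits into three distinct lines over C (the quadratic factor has nonzero discriminant), so D_4.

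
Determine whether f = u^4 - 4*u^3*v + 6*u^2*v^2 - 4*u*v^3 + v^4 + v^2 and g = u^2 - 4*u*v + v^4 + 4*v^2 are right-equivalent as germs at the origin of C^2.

Yes.

The Hessian of f at 0 is [[0, 0], [0, 2]] with rank 1, so corank 1. A Groebner basis of the Jacobian ideal J(f) in C{u,v} is {u^3, v}; counting standard monomials gives mu = 3. Corank 1: A-series; mu = 3 gives A_3. The Hessian of g at 0 is [[2, -4], [-4, 8]] with rank 1, so corank 1. A Groebner basis of the Jacobian ideal J(g) in C{u,v} is {v^3, u - 2*v}; counting standard monomials gives mu = 3. Corank 1: A-series; mu = 3 gives A_3. Both have type A_3, hence right-equivalent.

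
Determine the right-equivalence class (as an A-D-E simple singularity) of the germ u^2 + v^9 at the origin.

The Hessian of f at 0 is [[2, 0], [0, 0]] with rank 1, so corank 1. A Groebner basis of the Jacobian ideal J(f) in C{u,v} is {v^8, u}; counting standard monomials gives mu = 8. Corank 1: A-series; mu = 8 gives A_8.

A_{8}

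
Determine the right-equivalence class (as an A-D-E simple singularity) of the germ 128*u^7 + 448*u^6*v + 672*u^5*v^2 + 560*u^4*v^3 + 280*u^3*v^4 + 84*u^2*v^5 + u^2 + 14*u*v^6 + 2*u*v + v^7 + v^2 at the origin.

The Hessian of f at 0 is [[2, 2], [2, 2]] with rank 1, so corank 1. A Groebner basis of the Jacobian ideal J(f) in C{u,v} is {v^6, u + v}; counting standard monomials gives mu = 6. Corank 1: A-series; mu = 6 gives A_6.

A6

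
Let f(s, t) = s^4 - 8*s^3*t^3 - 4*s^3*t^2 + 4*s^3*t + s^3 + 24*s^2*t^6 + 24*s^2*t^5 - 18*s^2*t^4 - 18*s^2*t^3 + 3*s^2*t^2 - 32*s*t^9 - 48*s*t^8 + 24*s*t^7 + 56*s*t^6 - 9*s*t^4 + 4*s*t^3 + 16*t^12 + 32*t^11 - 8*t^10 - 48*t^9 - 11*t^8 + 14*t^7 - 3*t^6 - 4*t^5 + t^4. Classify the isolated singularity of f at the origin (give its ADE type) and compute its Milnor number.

Type E_{6}, Milnor number mu = 6.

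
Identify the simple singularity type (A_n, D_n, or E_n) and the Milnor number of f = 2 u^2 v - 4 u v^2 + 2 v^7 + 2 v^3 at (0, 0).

Type D_8, Milnor number mu = 8.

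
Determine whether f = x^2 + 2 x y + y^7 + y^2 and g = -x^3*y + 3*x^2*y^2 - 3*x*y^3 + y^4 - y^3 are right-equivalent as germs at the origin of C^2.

The Hessian of f at 0 has rank 1. Corank 1: A-series; mu = 6 gives A_6. The Hessian of g at 0 has rank 0. Corank 2; j^3 = -y^3 is a perfect cube, so E-series; the 4-jet and mu = 7 give E_7. f is A_6 but g is E_7, hence not right-equivalent.

No.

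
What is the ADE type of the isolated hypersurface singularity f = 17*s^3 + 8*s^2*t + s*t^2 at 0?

D_4

The Hessian of f at 0 has rank 0. Corank 2; j^3 = s*(17*s^2 + 8*s*t + t^2) splits into three distinct lines over C (the quadratic factor has nonzero discriminant), so D_4.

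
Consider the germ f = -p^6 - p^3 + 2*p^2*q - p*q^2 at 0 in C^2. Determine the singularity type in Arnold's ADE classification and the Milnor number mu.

The Hessian of f at 0 has rank 0. Corank 2; j^3 = -p*(p - q)^2 has shape L^2 M (L != M), so D-series; mu = 7 gives D_7.

Type D7, Milnor number mu = 7.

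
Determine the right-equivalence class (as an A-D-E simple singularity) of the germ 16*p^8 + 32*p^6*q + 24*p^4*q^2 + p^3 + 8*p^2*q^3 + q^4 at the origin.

E6

The Hessian of f at 0 is [[0, 0], [0, 0]] with rank 0, so corank 2. A Groebner basis of the Jacobian ideal J(f) in C{p,q} is {q^3, p^2}; counting standard monomials gives mu = 6. Corank 2; j^3 = p^3 is a perfect cube, so E-series; the 4-jet and mu = 6 give E_6.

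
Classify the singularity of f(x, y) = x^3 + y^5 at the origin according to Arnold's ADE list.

The Hessian of f at 0 is [[0, 0], [0, 0]] with rank 0, so corank 2. A Groebner basis of the Jacobian ideal J(f) in C{x,y} is {y^4, x^2}; counting standard monomials gives mu = 8. Corank 2; j^3 = x^3 is a perfect cube, so E-series; the 5-jet and mu = 8 give E_8.

E_{8}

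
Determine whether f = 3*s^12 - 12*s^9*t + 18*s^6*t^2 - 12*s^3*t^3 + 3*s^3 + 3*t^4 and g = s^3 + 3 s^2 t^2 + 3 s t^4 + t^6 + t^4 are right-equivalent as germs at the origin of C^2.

Yes.

The Hessian of f at 0 has rank 0. Corank 2; j^3 = 3*s^3 is a perfect cube, so E-series; the 4-jet and mu = 6 give E_6. The Hessian of g at 0 has rank 0. Corank 2; j^3 = s^3 is a perfect cube, so E-series; the 4-jet and mu = 6 give E_6. Both have type E_6, hence right-equivalent.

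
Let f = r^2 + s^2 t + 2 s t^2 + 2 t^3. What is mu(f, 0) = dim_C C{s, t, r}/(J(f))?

4

The Hessian of f at 0 is [[0, 0, 0], [0, 0, 0], [0, 0, 2]] with rank 1, so corank 2. A Groebner basis of the Jacobian ideal J(f) in C{s,t,r} is {t^3, s^2 + 2*t^2, s*t + t^2, r}; counting standard monomials gives mu = 4. Corank 2; j^3 = t*(s^2 + 2*s*t + 2*t^2) splits into three distinct lines over C (the quadratic factor has nonzero discriminant), so D_4.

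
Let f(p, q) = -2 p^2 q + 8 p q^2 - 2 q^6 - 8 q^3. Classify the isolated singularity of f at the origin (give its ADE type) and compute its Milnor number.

The Hessian of f at 0 has rank 0. Corank 2; j^3 = -2*q*(p - 2*q)^2 has shape L^2 M (L != M), so D-series; mu = 7 gives D_7.

Type D_{7}, Milnor number mu = 7.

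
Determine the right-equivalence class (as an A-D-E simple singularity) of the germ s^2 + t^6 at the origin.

The Hessian of f at 0 is [[2, 0], [0, 0]] with rank 1, so corank 1. A Groebner basis of the Jacobian ideal J(f) in C{s,t} is {t^5, s}; counting standard monomials gives mu = 5. Corank 1: A-series; mu = 5 gives A_5.

A_5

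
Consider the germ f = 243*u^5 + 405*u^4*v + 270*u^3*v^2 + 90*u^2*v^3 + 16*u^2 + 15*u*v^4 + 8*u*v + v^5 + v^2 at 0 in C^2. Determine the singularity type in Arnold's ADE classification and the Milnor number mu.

Type A_4, Milnor number mu = 4.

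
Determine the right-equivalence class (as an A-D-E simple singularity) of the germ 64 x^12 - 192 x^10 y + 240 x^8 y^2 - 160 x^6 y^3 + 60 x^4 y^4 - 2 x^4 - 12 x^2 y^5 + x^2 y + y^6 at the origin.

The Hessian of f at 0 is [[0, 0], [0, 0]] with rank 0, so corank 2. A Groebner basis of the Jacobian ideal J(f) in C{x,y} is {x^2/6 + y^5, x^3, x*y}; counting standard monomials gives mu = 7. Corank 2; j^3 = x^2*y has shape L^2 M (L != M), so D-series; mu = 7 gives D_7.

D_{7}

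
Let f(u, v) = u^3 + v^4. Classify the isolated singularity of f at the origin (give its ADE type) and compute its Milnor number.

Type E6, Milnor number mu = 6.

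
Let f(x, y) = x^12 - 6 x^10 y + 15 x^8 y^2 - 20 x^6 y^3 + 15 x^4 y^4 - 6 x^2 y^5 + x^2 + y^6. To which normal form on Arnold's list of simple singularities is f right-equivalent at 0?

A_5

The Hessian of f at 0 has rank 1. Corank 1: A-series; mu = 5 gives A_5.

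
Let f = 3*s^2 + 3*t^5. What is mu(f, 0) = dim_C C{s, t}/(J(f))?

4

The Hessian of f at 0 is [[6, 0], [0, 0]] with rank 1, so corank 1. A Groebner basis of the Jacobian ideal J(f) in C{s,t} is {t^4, s}; counting standard monomials gives mu = 4. Corank 1: A-series; mu = 4 gives A_4.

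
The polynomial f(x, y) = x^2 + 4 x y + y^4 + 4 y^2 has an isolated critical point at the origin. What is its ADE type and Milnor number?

Type A_3, Milnor number mu = 3.

The Hessian of f at 0 has rank 1. Corank 1: A-series; mu = 3 gives A_3.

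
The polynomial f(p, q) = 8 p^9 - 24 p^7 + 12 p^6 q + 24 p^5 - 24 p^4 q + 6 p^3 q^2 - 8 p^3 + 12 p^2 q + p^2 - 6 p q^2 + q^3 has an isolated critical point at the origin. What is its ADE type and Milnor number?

The Hessian of f at 0 has rank 1. Corank 1: A-series; mu = 2 gives A_2.

Type A_{2}, Milnor number mu = 2.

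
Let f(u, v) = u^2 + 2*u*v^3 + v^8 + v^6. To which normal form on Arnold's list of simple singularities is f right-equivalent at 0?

A_7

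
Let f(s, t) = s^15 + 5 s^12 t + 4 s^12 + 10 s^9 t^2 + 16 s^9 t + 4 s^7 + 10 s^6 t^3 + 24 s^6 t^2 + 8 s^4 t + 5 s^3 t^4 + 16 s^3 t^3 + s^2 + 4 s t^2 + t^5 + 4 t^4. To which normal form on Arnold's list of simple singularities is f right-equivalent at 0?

A_{4}

The Hessian of f at 0 has rank 1. Corank 1: A-series; mu = 4 gives A_4.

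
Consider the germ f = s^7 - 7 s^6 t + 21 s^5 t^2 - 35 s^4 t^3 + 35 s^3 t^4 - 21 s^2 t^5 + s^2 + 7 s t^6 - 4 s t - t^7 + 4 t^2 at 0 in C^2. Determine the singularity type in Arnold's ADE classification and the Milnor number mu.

Type A6, Milnor number mu = 6.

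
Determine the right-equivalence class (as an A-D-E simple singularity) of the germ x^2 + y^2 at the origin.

A1

The Hessian of f at 0 is [[2, 0], [0, 2]] with rank 2, so corank 0. A Groebner basis of the Jacobian ideal J(f) in C{x,y} is {x, y}; counting standard monomials gives mu = 1. Corank 0: nondegenerate Morse point, so A_1.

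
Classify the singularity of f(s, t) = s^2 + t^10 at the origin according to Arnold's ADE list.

The Hessian of f at 0 has rank 1. Corank 1: A-series; mu = 9 gives A_9.

A9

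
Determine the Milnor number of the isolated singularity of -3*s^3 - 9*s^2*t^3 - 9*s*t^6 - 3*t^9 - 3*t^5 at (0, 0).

8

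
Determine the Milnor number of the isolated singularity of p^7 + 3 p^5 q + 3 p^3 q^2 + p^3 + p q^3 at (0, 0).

7

The Hessian of f at 0 is [[0, 0], [0, 0]] with rank 0, so corank 2. A Groebner basis of the Jacobian ideal J(f) in C{p,q} is {p^3, p*q^2, 3*p^2 + q^3}; counting standard monomials gives mu = 7. Corank 2; j^3 = p^3 is a perfect cube, so E-series; the 4-jet and mu = 7 give E_7.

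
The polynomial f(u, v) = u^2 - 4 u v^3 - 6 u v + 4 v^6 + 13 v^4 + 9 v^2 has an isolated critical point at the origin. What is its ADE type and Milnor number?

Type A3, Milnor number mu = 3.

The Hessian of f at 0 has rank 1. Corank 1: A-series; mu = 3 gives A_3.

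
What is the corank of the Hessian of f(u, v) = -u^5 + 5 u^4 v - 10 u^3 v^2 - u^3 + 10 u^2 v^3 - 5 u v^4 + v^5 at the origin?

Hessian at 0 has rank 0.

2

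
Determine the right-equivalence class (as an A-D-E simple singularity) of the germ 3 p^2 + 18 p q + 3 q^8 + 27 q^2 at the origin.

The Hessian of f at 0 is [[6, 18], [18, 54]] with rank 1, so corank 1. A Groebner basis of the Jacobian ideal J(f) in C{p,q} is {q^7, p + 3*q}; counting standard monomials gives mu = 7. Corank 1: A-series; mu = 7 gives A_7.

A_{7}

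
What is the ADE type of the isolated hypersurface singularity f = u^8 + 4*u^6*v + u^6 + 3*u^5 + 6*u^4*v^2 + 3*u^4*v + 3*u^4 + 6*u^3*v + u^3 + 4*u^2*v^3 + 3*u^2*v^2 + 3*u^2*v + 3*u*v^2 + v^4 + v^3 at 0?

The Hessian of f at 0 is [[0, 0], [0, 0]] with rank 0, so corank 2. A Groebner basis of the Jacobian ideal J(f) in C{u,v} is {u^3 + 3*u^2/2 + 3*u*v + 3*v^2/2, u^2*v - u^2 - 2*u*v - v^2, u^2/2 + u*v^2 + u*v + v^2/2, v^3}; counting standard monomials gives mu = 6. Corank 2; j^3 = (u + v)^3 is a perfect cube, so E-series; the 4-jet and mu = 6 give E_6.

E_{6}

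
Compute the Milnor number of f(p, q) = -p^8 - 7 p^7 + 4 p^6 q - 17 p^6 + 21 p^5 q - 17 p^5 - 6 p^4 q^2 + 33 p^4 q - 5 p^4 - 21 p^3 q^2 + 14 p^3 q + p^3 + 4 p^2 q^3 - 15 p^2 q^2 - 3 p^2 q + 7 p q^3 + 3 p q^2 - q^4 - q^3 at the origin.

The Hessian of f at 0 has rank 0. Corank 2; j^3 = (p - q)^3 is a perfect cube, so E-series; the 4-jet and mu = 7 give E_7.

7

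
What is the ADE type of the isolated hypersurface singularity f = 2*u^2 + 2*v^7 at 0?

The Hessian of f at 0 is [[4, 0], [0, 0]] with rank 1, so corank 1. A Groebner basis of the Jacobian ideal J(f) in C{u,v} is {v^6, u}; counting standard monomials gives mu = 6. Corank 1: A-series; mu = 6 gives A_6.

A_{6}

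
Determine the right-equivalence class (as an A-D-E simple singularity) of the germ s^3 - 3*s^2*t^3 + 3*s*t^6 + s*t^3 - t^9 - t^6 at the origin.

E7

The Hessian of f at 0 has rank 0. Corank 2; j^3 = s^3 is a perfect cube, so E-series; the 4-jet and mu = 7 give E_7.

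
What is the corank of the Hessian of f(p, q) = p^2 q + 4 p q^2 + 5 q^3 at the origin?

Hessian at 0 has rank 0.

2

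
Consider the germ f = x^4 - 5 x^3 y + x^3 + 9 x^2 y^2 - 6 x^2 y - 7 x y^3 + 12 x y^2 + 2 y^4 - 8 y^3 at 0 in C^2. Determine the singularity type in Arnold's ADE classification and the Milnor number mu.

Type E7, Milnor number mu = 7.

The Hessian of f at 0 has rank 0. Corank 2; j^3 = (x - 2*y)^3 is a perfect cube, so E-series; the 4-jet and mu = 7 give E_7.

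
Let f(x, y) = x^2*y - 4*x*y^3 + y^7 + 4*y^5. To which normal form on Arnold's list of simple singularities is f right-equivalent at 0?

The Hessian of f at 0 is [[0, 0], [0, 0]] with rank 0, so corank 2. A Groebner basis of the Jacobian ideal J(f) in C{x,y} is {x^2*y^2 + 4*x^2/7 - 8*x*y^2/7, x^3 + 8*x^2/7 - 16*x*y^2/7, -x*y/2 + y^3}; counting standard monomials gives mu = 8. Corank 2; j^3 = x^2*y has shape L^2 M (L != M), so D-series; mu = 8 gives D_8.

D8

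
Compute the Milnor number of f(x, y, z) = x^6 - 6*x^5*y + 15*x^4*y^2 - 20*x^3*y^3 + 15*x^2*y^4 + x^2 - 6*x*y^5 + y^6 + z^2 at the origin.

5

The Hessian of f at 0 is [[2, 0, 0], [0, 0, 0], [0, 0, 2]] with rank 2, so corank 1. A Groebner basis of the Jacobian ideal J(f) in C{x,y,z} is {y^5, x, z}; counting standard monomials gives mu = 5. Corank 1: A-series; mu = 5 gives A_5.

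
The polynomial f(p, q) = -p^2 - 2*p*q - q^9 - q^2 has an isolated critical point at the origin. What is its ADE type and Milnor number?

The Hessian of f at 0 is [[-2, -2], [-2, -2]] with rank 1, so corank 1. A Groebner basis of the Jacobian ideal J(f) in C{p,q} is {q^8, p + q}; counting standard monomials gives mu = 8. Corank 1: A-series; mu = 8 gives A_8.

Type A_8, Milnor number mu = 8.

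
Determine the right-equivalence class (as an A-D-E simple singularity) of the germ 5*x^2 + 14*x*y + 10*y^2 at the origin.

The Hessian of f at 0 has rank 2. Corank 0: nondegenerate Morse point, so A_1.

A_1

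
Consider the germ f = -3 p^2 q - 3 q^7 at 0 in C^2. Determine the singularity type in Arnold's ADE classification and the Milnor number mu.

The Hessian of f at 0 has rank 0. Corank 2; j^3 = -3*p^2*q has shape L^2 M (L != M), so D-series; mu = 8 gives D_8.

Type D8, Milnor number mu = 8.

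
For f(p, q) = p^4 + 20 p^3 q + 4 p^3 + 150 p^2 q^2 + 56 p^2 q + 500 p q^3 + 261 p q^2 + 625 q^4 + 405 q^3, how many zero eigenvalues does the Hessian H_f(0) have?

2

The Hessian at 0 is [[0, 0], [0, 0]] of rank 0; hence corank 2.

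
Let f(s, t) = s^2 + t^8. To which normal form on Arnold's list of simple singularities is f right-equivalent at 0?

A_7

The Hessian of f at 0 has rank 1. Corank 1: A-series; mu = 7 gives A_7.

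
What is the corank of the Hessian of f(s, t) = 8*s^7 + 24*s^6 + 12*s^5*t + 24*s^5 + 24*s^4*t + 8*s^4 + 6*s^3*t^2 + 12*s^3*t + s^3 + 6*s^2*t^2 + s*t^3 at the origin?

2

The Hessian at 0 is [[0, 0], [0, 0]] of rank 0; hence corank 2.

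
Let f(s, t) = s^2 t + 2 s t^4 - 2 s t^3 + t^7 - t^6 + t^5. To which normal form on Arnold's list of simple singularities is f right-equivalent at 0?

D7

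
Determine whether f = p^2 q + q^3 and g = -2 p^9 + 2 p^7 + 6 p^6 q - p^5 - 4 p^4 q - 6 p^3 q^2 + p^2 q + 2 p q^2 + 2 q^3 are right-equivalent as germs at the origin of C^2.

Yes.

The Hessian of f at 0 has rank 0. Corank 2; j^3 = q*(p^2 + q^2) splits into three distinct lines over C (the quadratic factor has nonzero discriminant), so D_4. The Hessian of g at 0 has rank 0. Corank 2; j^3 = q*(p^2 + 2*p*q + 2*q^2) splits into three distinct lines over C (the quadratic factor has nonzero discriminant), so D_4. Both have type D_4, hence right-equivalent.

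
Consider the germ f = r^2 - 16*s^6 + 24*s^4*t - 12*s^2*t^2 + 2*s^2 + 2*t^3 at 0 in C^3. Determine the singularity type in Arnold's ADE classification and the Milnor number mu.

The Hessian of f at 0 has rank 2. Corank 1: A-series; mu = 2 gives A_2.

Type A_{2}, Milnor number mu = 2.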